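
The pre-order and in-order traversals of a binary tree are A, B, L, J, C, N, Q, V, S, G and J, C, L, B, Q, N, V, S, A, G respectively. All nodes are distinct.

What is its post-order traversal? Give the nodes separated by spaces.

The first element of pre-order is the root; it splits in-order into left and right subtrees.
Root A: left subtree has 8 nodes {J, C, L, B, Q, N, V, S}, right has 1 {G}.
  Root B: left subtree has 3 nodes {J, C, L}, right has 4 {Q, N, V, S}.
    Root L: left subtree has 2 nodes {J, C}, right has 0 { }.
      Root J: left subtree has 0 nodes { }, right has 1 {C}.
    Root N: left subtree has 1 node {Q}, right has 2 {V, S}.
      Root V: left subtree has 0 nodes { }, right has 1 {S}.

C J L Q S V N B G A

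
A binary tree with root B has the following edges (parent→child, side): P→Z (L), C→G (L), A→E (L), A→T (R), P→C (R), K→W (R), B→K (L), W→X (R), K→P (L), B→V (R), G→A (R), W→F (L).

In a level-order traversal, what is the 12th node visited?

Level-order visits nodes level by level from the root, left to right within each level.
Level 0: B
Level 1: K, V
Level 2: P, W
Level 3: Z, C, F, X
Level 4: G
Level 5: A
Level 6: E, T
Full level-order sequence: B, K, V, P, W, Z, C, F, X, G, A, E, T.

E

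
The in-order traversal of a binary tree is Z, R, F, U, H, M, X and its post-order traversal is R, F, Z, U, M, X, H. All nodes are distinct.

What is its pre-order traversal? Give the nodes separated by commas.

H, U, Z, F, R, X, M

The last element of post-order is the root; it splits in-order into left and right subtrees.
Root H: left subtree has 4 nodes {Z, R, F, U}, right has 2 {M, X}.
  Root U: left subtree has 3 nodes {Z, R, F}, right has 0 { }.
    Root Z: left subtree has 0 nodes { }, right has 2 {R, F}.
      Root F: left subtree has 1 node {R}, right has 0 { }.
  Root X: left subtree has 1 node {M}, right has 0 { }.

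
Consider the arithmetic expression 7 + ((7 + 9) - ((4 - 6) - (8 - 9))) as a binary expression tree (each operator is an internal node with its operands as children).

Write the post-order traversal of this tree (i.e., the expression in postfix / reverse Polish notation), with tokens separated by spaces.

7 7 9 + 4 6 - 8 9 - - - +

Post-order on an expression tree gives postfix notation: for each operator, emit left operand, right operand, then the operator.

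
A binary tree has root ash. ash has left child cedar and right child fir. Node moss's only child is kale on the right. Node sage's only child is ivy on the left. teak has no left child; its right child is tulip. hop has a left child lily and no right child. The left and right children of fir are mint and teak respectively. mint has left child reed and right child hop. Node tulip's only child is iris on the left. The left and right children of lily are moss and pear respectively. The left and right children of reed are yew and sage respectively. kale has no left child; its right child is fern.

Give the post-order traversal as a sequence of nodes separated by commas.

Post-order visits the left subtree, then the right subtree, then the node.
At ash: go left to cedar.
  cedar is a leaf — visit cedar.
At ash: go right to fir.
  At fir: go left to mint.
    At mint: go left to reed.
      At reed: go left to yew.
        yew is a leaf — visit yew.
      At reed: go right to sage.
        At sage: go left to ivy.
          ivy is a leaf — visit ivy.
        At sage: no right child.
        Visit sage.
      Visit reed.
    At mint: go right to hop.
      At hop: go left to lily.
        At lily: go left to moss.
          At moss: no left child.
          At moss: go right to kale.
            At kale: no left child.
            At kale: go right to fern.
              fern is a leaf — visit fern.
            Visit kale.
          Visit moss.
        At lily: go right to pear.
          pear is a leaf — visit pear.
        Visit lily.
      At hop: no right child.
      Visit hop.
    Visit mint.
  At fir: go right to teak.
    At teak: no left child.
    At teak: go right to tulip.
      At tulip: go left to iris.
        iris is a leaf — visit iris.
      At tulip: no right child.
      Visit tulip.
    Visit teak.
  Visit fir.
Visit ash.

cedar, yew, ivy, sage, reed, fern, kale, moss, pear, lily, hop, mint, iris, tulip, teak, fir, ash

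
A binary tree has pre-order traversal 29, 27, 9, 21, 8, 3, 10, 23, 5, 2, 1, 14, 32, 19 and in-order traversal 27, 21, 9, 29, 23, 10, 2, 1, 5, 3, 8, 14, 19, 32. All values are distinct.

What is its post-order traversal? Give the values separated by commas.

21, 9, 27, 23, 1, 2, 5, 10, 3, 19, 32, 14, 8, 29

The first element of pre-order is the root; it splits in-order into left and right subtrees.
Root 29: left subtree has 3 nodes {27, 21, 9}, right has 10 {23, 10, 2, 1, 5, 3, 8, 14, 19, 32}.
  Root 27: left subtree has 0 nodes { }, right has 2 {21, 9}.
    Root 9: left subtree has 1 node {21}, right has 0 { }.
  Root 8: left subtree has 6 nodes {23, 10, 2, 1, 5, 3}, right has 3 {14, 19, 32}.
    Root 3: left subtree has 5 nodes {23, 10, 2, 1, 5}, right has 0 { }.
      Root 10: left subtree has 1 node {23}, right has 3 {2, 1, 5}.
        Root 5: left subtree has 2 nodes {2, 1}, right has 0 { }.
          Root 2: left subtree has 0 nodes { }, right has 1 {1}.
    Root 14: left subtree has 0 nodes { }, right has 2 {19, 32}.
      Root 32: left subtree has 1 node {19}, right has 0 { }.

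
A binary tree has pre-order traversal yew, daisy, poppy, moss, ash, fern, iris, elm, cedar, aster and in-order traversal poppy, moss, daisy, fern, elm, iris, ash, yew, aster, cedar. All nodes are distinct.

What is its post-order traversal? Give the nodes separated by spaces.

The first element of pre-order is the root; it splits in-order into left and right subtrees.
Root yew: left subtree has 7 nodes {poppy, moss, daisy, fern, elm, iris, ash}, right has 2 {aster, cedar}.
  Root daisy: left subtree has 2 nodes {poppy, moss}, right has 4 {fern, elm, iris, ash}.
    Root poppy: left subtree has 0 nodes { }, right has 1 {moss}.
    Root ash: left subtree has 3 nodes {fern, elm, iris}, right has 0 { }.
      Root fern: left subtree has 0 nodes { }, right has 2 {elm, iris}.
        Root iris: left subtree has 1 node {elm}, right has 0 { }.
  Root cedar: left subtree has 1 node {aster}, right has 0 { }.

moss poppy elm iris fern ash daisy aster cedar yew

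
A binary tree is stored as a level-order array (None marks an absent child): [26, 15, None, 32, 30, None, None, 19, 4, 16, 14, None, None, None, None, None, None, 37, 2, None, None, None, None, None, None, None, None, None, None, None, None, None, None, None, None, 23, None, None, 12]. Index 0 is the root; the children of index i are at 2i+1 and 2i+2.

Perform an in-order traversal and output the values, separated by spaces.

In-order visits the left subtree, then the node, then the right subtree.
At 26: go left to 15.
  At 15: go left to 32.
    At 32: go left to 19.
      19 is a leaf — visit 19.
    Visit 32.
    At 32: go right to 4.
      At 4: go left to 37.
        At 37: go left to 23.
          23 is a leaf — visit 23.
        Visit 37.
        At 37: no right child.
      Visit 4.
      At 4: go right to 2.
        At 2: no left child.
        Visit 2.
        At 2: go right to 12.
          12 is a leaf — visit 12.
  Visit 15.
  At 15: go right to 30.
    At 30: go left to 16.
      16 is a leaf — visit 16.
    Visit 30.
    At 30: go right to 14.
      14 is a leaf — visit 14.
Visit 26.
At 26: no right child.

19 32 23 37 4 2 12 15 16 30 14 26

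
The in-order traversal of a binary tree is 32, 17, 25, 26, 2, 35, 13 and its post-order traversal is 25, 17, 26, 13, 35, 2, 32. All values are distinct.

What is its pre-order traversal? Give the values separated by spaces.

32 2 26 17 25 35 13

The last element of post-order is the root; it splits in-order into left and right subtrees.
Root 32: left subtree has 0 nodes { }, right has 6 {17, 25, 26, 2, 35, 13}.
  Root 2: left subtree has 3 nodes {17, 25, 26}, right has 2 {35, 13}.
    Root 26: left subtree has 2 nodes {17, 25}, right has 0 { }.
      Root 17: left subtree has 0 nodes { }, right has 1 {25}.
    Root 35: left subtree has 0 nodes { }, right has 1 {13}.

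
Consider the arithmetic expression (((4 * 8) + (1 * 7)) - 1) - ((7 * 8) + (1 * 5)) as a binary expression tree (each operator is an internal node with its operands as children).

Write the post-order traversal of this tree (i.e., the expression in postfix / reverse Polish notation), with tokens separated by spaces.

Post-order on an expression tree gives postfix notation: for each operator, emit left operand, right operand, then the operator.

4 8 * 1 7 * + 1 - 7 8 * 1 5 * + -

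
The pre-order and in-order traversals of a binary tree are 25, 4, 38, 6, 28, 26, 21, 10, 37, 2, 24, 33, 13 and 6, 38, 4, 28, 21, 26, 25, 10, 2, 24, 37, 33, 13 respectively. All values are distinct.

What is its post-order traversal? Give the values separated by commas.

6, 38, 21, 26, 28, 4, 24, 2, 13, 33, 37, 10, 25

The first element of pre-order is the root; it splits in-order into left and right subtrees.
Root 25: left subtree has 6 nodes {6, 38, 4, 28, 21, 26}, right has 6 {10, 2, 24, 37, 33, 13}.
  Root 4: left subtree has 2 nodes {6, 38}, right has 3 {28, 21, 26}.
    Root 38: left subtree has 1 node {6}, right has 0 { }.
    Root 28: left subtree has 0 nodes { }, right has 2 {21, 26}.
      Root 26: left subtree has 1 node {21}, right has 0 { }.
  Root 10: left subtree has 0 nodes { }, right has 5 {2, 24, 37, 33, 13}.
    Root 37: left subtree has 2 nodes {2, 24}, right has 2 {33, 13}.
      Root 2: left subtree has 0 nodes { }, right has 1 {24}.
      Root 33: left subtree has 0 nodes { }, right has 1 {13}.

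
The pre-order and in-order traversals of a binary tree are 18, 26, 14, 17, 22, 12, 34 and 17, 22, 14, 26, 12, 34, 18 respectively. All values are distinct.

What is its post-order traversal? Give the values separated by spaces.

The first element of pre-order is the root; it splits in-order into left and right subtrees.
Root 18: left subtree has 6 nodes {17, 22, 14, 26, 12, 34}, right has 0 { }.
  Root 26: left subtree has 3 nodes {17, 22, 14}, right has 2 {12, 34}.
    Root 14: left subtree has 2 nodes {17, 22}, right has 0 { }.
      Root 17: left subtree has 0 nodes { }, right has 1 {22}.
    Root 12: left subtree has 0 nodes { }, right has 1 {34}.

22 17 14 34 12 26 18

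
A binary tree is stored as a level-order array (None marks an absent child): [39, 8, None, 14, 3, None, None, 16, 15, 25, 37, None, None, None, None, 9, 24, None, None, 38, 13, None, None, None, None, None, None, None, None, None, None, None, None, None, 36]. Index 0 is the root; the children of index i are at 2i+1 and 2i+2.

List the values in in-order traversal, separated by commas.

9, 16, 24, 36, 14, 15, 8, 38, 25, 13, 3, 37, 39

In-order visits the left subtree, then the node, then the right subtree.
At 39: go left to 8.
  At 8: go left to 14.
    At 14: go left to 16.
      At 16: go left to 9.
        9 is a leaf — visit 9.
      Visit 16.
      At 16: go right to 24.
        At 24: no left child.
        Visit 24.
        At 24: go right to 36.
          36 is a leaf — visit 36.
    Visit 14.
    At 14: go right to 15.
      15 is a leaf — visit 15.
  Visit 8.
  At 8: go right to 3.
    At 3: go left to 25.
      At 25: go left to 38.
        38 is a leaf — visit 38.
      Visit 25.
      At 25: go right to 13.
        13 is a leaf — visit 13.
    Visit 3.
    At 3: go right to 37.
      37 is a leaf — visit 37.
Visit 39.
At 39: no right child.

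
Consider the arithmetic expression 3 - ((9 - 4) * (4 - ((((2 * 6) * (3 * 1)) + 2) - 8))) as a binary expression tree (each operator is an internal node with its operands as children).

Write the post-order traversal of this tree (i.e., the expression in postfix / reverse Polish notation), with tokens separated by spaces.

3 9 4 - 4 2 6 * 3 1 * * 2 + 8 - - * -

Post-order on an expression tree gives postfix notation: for each operator, emit left operand, right operand, then the operator.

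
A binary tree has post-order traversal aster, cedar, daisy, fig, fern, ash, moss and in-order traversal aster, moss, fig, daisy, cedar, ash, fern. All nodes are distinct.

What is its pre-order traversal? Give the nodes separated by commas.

moss, aster, ash, fig, daisy, cedar, fern

The last element of post-order is the root; it splits in-order into left and right subtrees.
Root moss: left subtree has 1 node {aster}, right has 5 {fig, daisy, cedar, ash, fern}.
  Root ash: left subtree has 3 nodes {fig, daisy, cedar}, right has 1 {fern}.
    Root fig: left subtree has 0 nodes { }, right has 2 {daisy, cedar}.
      Root daisy: left subtree has 0 nodes { }, right has 1 {cedar}.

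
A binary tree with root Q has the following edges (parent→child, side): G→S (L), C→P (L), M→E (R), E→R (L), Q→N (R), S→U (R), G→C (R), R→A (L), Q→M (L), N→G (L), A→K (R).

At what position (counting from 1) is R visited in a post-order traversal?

3

Post-order visits the left subtree, then the right subtree, then the node.
At Q: go left to M.
  At M: no left child.
  At M: go right to E.
    At E: go left to R.
      At R: go left to A.
        At A: no left child.
        At A: go right to K.
          K is a leaf — visit K.
        Visit A.
      At R: no right child.
      Visit R.
    At E: no right child.
    Visit E.
  Visit M.
At Q: go right to N.
  At N: go left to G.
    At G: go left to S.
      At S: no left child.
      At S: go right to U.
        U is a leaf — visit U.
      Visit S.
    At G: go right to C.
      At C: go left to P.
        P is a leaf — visit P.
      At C: no right child.
      Visit C.
    Visit G.
  At N: no right child.
  Visit N.
Visit Q.
Full post-order sequence: K, A, R, E, M, U, S, P, C, G, N, Q.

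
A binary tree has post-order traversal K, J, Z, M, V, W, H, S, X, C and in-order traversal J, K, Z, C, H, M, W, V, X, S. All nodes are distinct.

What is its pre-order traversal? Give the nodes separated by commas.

C, Z, J, K, X, H, W, M, V, S

The last element of post-order is the root; it splits in-order into left and right subtrees.
Root C: left subtree has 3 nodes {J, K, Z}, right has 6 {H, M, W, V, X, S}.
  Root Z: left subtree has 2 nodes {J, K}, right has 0 { }.
    Root J: left subtree has 0 nodes { }, right has 1 {K}.
  Root X: left subtree has 4 nodes {H, M, W, V}, right has 1 {S}.
    Root H: left subtree has 0 nodes { }, right has 3 {M, W, V}.
      Root W: left subtree has 1 node {M}, right has 1 {V}.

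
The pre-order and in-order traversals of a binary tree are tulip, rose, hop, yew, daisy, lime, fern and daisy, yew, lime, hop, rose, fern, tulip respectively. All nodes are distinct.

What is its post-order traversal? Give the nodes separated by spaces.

daisy lime yew hop fern rose tulip

The first element of pre-order is the root; it splits in-order into left and right subtrees.
Root tulip: left subtree has 6 nodes {daisy, yew, lime, hop, rose, fern}, right has 0 { }.
  Root rose: left subtree has 4 nodes {daisy, yew, lime, hop}, right has 1 {fern}.
    Root hop: left subtree has 3 nodes {daisy, yew, lime}, right has 0 { }.
      Root yew: left subtree has 1 node {daisy}, right has 1 {lime}.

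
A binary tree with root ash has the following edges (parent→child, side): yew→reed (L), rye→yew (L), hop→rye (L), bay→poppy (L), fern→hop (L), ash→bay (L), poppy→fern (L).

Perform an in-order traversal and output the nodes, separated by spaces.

reed yew rye hop fern poppy bay ash

In-order visits the left subtree, then the node, then the right subtree.
At ash: go left to bay.
  At bay: go left to poppy.
    At poppy: go left to fern.
      At fern: go left to hop.
        At hop: go left to rye.
          At rye: go left to yew.
            At yew: go left to reed.
              reed is a leaf — visit reed.
            Visit yew.
            At yew: no right child.
          Visit rye.
          At rye: no right child.
        Visit hop.
        At hop: no right child.
      Visit fern.
      At fern: no right child.
    Visit poppy.
    At poppy: no right child.
  Visit bay.
  At bay: no right child.
Visit ash.
At ash: no right child.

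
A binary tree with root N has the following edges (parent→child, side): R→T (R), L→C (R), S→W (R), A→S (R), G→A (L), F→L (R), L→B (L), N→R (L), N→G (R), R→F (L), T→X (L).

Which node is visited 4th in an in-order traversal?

C

In-order visits the left subtree, then the node, then the right subtree.
At N: go left to R.
  At R: go left to F.
    At F: no left child.
    Visit F.
    At F: go right to L.
      At L: go left to B.
        B is a leaf — visit B.
      Visit L.
      At L: go right to C.
        C is a leaf — visit C.
  Visit R.
  At R: go right to T.
    At T: go left to X.
      X is a leaf — visit X.
    Visit T.
    At T: no right child.
Visit N.
At N: go right to G.
  At G: go left to A.
    At A: no left child.
    Visit A.
    At A: go right to S.
      At S: no left child.
      Visit S.
      At S: go right to W.
        W is a leaf — visit W.
  Visit G.
  At G: no right child.
Full in-order sequence: F, B, L, C, R, X, T, N, A, S, W, G.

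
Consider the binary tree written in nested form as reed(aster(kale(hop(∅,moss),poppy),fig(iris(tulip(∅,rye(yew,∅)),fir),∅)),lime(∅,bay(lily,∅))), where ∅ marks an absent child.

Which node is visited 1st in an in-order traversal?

In-order visits the left subtree, then the node, then the right subtree.
At reed: go left to aster.
  At aster: go left to kale.
    At kale: go left to hop.
      At hop: no left child.
      Visit hop.
      At hop: go right to moss.
        moss is a leaf — visit moss.
    Visit kale.
    At kale: go right to poppy.
      poppy is a leaf — visit poppy.
  Visit aster.
  At aster: go right to fig.
    At fig: go left to iris.
      At iris: go left to tulip.
        At tulip: no left child.
        Visit tulip.
        At tulip: go right to rye.
          At rye: go left to yew.
            yew is a leaf — visit yew.
          Visit rye.
          At rye: no right child.
      Visit iris.
      At iris: go right to fir.
        fir is a leaf — visit fir.
    Visit fig.
    At fig: no right child.
Visit reed.
At reed: go right to lime.
  At lime: no left child.
  Visit lime.
  At lime: go right to bay.
    At bay: go left to lily.
      lily is a leaf — visit lily.
    Visit bay.
    At bay: no right child.
Full in-order sequence: hop, moss, kale, poppy, aster, tulip, yew, rye, iris, fir, fig, reed, lime, lily, bay.

hop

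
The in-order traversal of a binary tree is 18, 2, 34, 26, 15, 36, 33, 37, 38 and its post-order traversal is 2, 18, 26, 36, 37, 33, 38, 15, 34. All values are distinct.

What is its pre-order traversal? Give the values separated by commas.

The last element of post-order is the root; it splits in-order into left and right subtrees.
Root 34: left subtree has 2 nodes {18, 2}, right has 6 {26, 15, 36, 33, 37, 38}.
  Root 18: left subtree has 0 nodes { }, right has 1 {2}.
  Root 15: left subtree has 1 node {26}, right has 4 {36, 33, 37, 38}.
    Root 38: left subtree has 3 nodes {36, 33, 37}, right has 0 { }.
      Root 33: left subtree has 1 node {36}, right has 1 {37}.

34, 18, 2, 15, 26, 38, 33, 36, 37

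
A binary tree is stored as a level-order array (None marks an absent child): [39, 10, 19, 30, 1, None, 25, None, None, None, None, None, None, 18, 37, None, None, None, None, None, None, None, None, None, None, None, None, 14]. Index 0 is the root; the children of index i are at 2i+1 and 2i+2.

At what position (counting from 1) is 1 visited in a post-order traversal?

2

Post-order visits the left subtree, then the right subtree, then the node.
At 39: go left to 10.
  At 10: go left to 30.
    30 is a leaf — visit 30.
  At 10: go right to 1.
    1 is a leaf — visit 1.
  Visit 10.
At 39: go right to 19.
  At 19: no left child.
  At 19: go right to 25.
    At 25: go left to 18.
      At 18: go left to 14.
        14 is a leaf — visit 14.
      At 18: no right child.
      Visit 18.
    At 25: go right to 37.
      37 is a leaf — visit 37.
    Visit 25.
  Visit 19.
Visit 39.
Full post-order sequence: 30, 1, 10, 14, 18, 37, 25, 19, 39.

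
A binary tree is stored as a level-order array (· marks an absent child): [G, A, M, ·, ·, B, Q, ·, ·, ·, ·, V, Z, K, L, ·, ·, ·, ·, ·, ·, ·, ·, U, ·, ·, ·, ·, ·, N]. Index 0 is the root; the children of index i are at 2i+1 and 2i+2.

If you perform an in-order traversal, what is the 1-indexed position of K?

In-order visits the left subtree, then the node, then the right subtree.
At G: go left to A.
  A is a leaf — visit A.
Visit G.
At G: go right to M.
  At M: go left to B.
    At B: go left to V.
      At V: go left to U.
        U is a leaf — visit U.
      Visit V.
      At V: no right child.
    Visit B.
    At B: go right to Z.
      Z is a leaf — visit Z.
  Visit M.
  At M: go right to Q.
    At Q: go left to K.
      K is a leaf — visit K.
    Visit Q.
    At Q: go right to L.
      At L: go left to N.
        N is a leaf — visit N.
      Visit L.
      At L: no right child.
Full in-order sequence: A, G, U, V, B, Z, M, K, Q, N, L.

8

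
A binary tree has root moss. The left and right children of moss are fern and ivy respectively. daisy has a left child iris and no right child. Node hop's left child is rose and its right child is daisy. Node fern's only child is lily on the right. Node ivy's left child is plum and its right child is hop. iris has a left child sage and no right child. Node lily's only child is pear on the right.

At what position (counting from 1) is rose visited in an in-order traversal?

In-order visits the left subtree, then the node, then the right subtree.
At moss: go left to fern.
  At fern: no left child.
  Visit fern.
  At fern: go right to lily.
    At lily: no left child.
    Visit lily.
    At lily: go right to pear.
      pear is a leaf — visit pear.
Visit moss.
At moss: go right to ivy.
  At ivy: go left to plum.
    plum is a leaf — visit plum.
  Visit ivy.
  At ivy: go right to hop.
    At hop: go left to rose.
      rose is a leaf — visit rose.
    Visit hop.
    At hop: go right to daisy.
      At daisy: go left to iris.
        At iris: go left to sage.
          sage is a leaf — visit sage.
        Visit iris.
        At iris: no right child.
      Visit daisy.
      At daisy: no right child.
Full in-order sequence: fern, lily, pear, moss, plum, ivy, rose, hop, sage, iris, daisy.

7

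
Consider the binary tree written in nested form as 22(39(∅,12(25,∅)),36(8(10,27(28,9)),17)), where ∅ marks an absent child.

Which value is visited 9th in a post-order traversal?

Post-order visits the left subtree, then the right subtree, then the node.
At 22: go left to 39.
  At 39: no left child.
  At 39: go right to 12.
    At 12: go left to 25.
      25 is a leaf — visit 25.
    At 12: no right child.
    Visit 12.
  Visit 39.
At 22: go right to 36.
  At 36: go left to 8.
    At 8: go left to 10.
      10 is a leaf — visit 10.
    At 8: go right to 27.
      At 27: go left to 28.
        28 is a leaf — visit 28.
      At 27: go right to 9.
        9 is a leaf — visit 9.
      Visit 27.
    Visit 8.
  At 36: go right to 17.
    17 is a leaf — visit 17.
  Visit 36.
Visit 22.
Full post-order sequence: 25, 12, 39, 10, 28, 9, 27, 8, 17, 36, 22.

17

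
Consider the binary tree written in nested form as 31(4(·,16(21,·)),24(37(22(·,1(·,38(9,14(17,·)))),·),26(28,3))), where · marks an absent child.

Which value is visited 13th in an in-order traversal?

In-order visits the left subtree, then the node, then the right subtree.
At 31: go left to 4.
  At 4: no left child.
  Visit 4.
  At 4: go right to 16.
    At 16: go left to 21.
      21 is a leaf — visit 21.
    Visit 16.
    At 16: no right child.
Visit 31.
At 31: go right to 24.
  At 24: go left to 37.
    At 37: go left to 22.
      At 22: no left child.
      Visit 22.
      At 22: go right to 1.
        At 1: no left child.
        Visit 1.
        At 1: go right to 38.
          At 38: go left to 9.
            9 is a leaf — visit 9.
          Visit 38.
          At 38: go right to 14.
            At 14: go left to 17.
              17 is a leaf — visit 17.
            Visit 14.
            At 14: no right child.
    Visit 37.
    At 37: no right child.
  Visit 24.
  At 24: go right to 26.
    At 26: go left to 28.
      28 is a leaf — visit 28.
    Visit 26.
    At 26: go right to 3.
      3 is a leaf — visit 3.
Full in-order sequence: 4, 21, 16, 31, 22, 1, 9, 38, 17, 14, 37, 24, 28, 26, 3.

28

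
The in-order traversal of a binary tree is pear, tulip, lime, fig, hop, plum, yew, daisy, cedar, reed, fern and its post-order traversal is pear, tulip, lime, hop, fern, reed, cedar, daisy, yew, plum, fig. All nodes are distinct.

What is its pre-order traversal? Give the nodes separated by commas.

The last element of post-order is the root; it splits in-order into left and right subtrees.
Root fig: left subtree has 3 nodes {pear, tulip, lime}, right has 7 {hop, plum, yew, daisy, cedar, reed, fern}.
  Root lime: left subtree has 2 nodes {pear, tulip}, right has 0 { }.
    Root tulip: left subtree has 1 node {pear}, right has 0 { }.
  Root plum: left subtree has 1 node {hop}, right has 5 {yew, daisy, cedar, reed, fern}.
    Root yew: left subtree has 0 nodes { }, right has 4 {daisy, cedar, reed, fern}.
      Root daisy: left subtree has 0 nodes { }, right has 3 {cedar, reed, fern}.
        Root cedar: left subtree has 0 nodes { }, right has 2 {reed, fern}.
          Root reed: left subtree has 0 nodes { }, right has 1 {fern}.

fig, lime, tulip, pear, plum, hop, yew, daisy, cedar, reed, fern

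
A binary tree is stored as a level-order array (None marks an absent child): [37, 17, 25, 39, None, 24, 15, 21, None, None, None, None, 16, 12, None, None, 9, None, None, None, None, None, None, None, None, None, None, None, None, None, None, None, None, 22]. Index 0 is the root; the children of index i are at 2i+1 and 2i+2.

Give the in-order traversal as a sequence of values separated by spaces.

21 22 9 39 17 37 24 16 25 12 15

In-order visits the left subtree, then the node, then the right subtree.
At 37: go left to 17.
  At 17: go left to 39.
    At 39: go left to 21.
      At 21: no left child.
      Visit 21.
      At 21: go right to 9.
        At 9: go left to 22.
          22 is a leaf — visit 22.
        Visit 9.
        At 9: no right child.
    Visit 39.
    At 39: no right child.
  Visit 17.
  At 17: no right child.
Visit 37.
At 37: go right to 25.
  At 25: go left to 24.
    At 24: no left child.
    Visit 24.
    At 24: go right to 16.
      16 is a leaf — visit 16.
  Visit 25.
  At 25: go right to 15.
    At 15: go left to 12.
      12 is a leaf — visit 12.
    Visit 15.
    At 15: no right child.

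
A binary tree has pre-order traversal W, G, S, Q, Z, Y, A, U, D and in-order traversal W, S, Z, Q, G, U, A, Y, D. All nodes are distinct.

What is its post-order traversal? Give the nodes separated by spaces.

Z Q S U A D Y G W

The first element of pre-order is the root; it splits in-order into left and right subtrees.
Root W: left subtree has 0 nodes { }, right has 8 {S, Z, Q, G, U, A, Y, D}.
  Root G: left subtree has 3 nodes {S, Z, Q}, right has 4 {U, A, Y, D}.
    Root S: left subtree has 0 nodes { }, right has 2 {Z, Q}.
      Root Q: left subtree has 1 node {Z}, right has 0 { }.
    Root Y: left subtree has 2 nodes {U, A}, right has 1 {D}.
      Root A: left subtree has 1 node {U}, right has 0 { }.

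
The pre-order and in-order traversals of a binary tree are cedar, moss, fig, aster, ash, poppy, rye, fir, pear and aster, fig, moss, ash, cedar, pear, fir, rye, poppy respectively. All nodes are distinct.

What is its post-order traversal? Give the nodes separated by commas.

The first element of pre-order is the root; it splits in-order into left and right subtrees.
Root cedar: left subtree has 4 nodes {aster, fig, moss, ash}, right has 4 {pear, fir, rye, poppy}.
  Root moss: left subtree has 2 nodes {aster, fig}, right has 1 {ash}.
    Root fig: left subtree has 1 node {aster}, right has 0 { }.
  Root poppy: left subtree has 3 nodes {pear, fir, rye}, right has 0 { }.
    Root rye: left subtree has 2 nodes {pear, fir}, right has 0 { }.
      Root fir: left subtree has 1 node {pear}, right has 0 { }.

aster, fig, ash, moss, pear, fir, rye, poppy, cedar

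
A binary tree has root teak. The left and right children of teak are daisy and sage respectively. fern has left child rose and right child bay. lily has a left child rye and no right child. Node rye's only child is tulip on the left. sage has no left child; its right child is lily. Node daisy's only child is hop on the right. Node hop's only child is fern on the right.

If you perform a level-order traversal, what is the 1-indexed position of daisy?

Level-order visits nodes level by level from the root, left to right within each level.
Level 0: teak
Level 1: daisy, sage
Level 2: hop, lily
Level 3: fern, rye
Level 4: rose, bay, tulip
Full level-order sequence: teak, daisy, sage, hop, lily, fern, rye, rose, bay, tulip.

2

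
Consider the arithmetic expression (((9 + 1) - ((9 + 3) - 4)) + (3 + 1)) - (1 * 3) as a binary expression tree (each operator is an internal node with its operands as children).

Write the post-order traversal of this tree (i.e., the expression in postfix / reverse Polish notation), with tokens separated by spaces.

Post-order on an expression tree gives postfix notation: for each operator, emit left operand, right operand, then the operator.

9 1 + 9 3 + 4 - - 3 1 + + 1 3 * -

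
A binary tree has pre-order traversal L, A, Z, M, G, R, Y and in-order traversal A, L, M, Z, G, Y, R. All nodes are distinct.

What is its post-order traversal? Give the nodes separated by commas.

The first element of pre-order is the root; it splits in-order into left and right subtrees.
Root L: left subtree has 1 node {A}, right has 5 {M, Z, G, Y, R}.
  Root Z: left subtree has 1 node {M}, right has 3 {G, Y, R}.
    Root G: left subtree has 0 nodes { }, right has 2 {Y, R}.
      Root R: left subtree has 1 node {Y}, right has 0 { }.

A, M, Y, R, G, Z, L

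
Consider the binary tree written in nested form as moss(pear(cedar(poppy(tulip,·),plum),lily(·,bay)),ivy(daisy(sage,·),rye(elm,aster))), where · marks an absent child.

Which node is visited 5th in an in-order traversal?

pear

In-order visits the left subtree, then the node, then the right subtree.
At moss: go left to pear.
  At pear: go left to cedar.
    At cedar: go left to poppy.
      At poppy: go left to tulip.
        tulip is a leaf — visit tulip.
      Visit poppy.
      At poppy: no right child.
    Visit cedar.
    At cedar: go right to plum.
      plum is a leaf — visit plum.
  Visit pear.
  At pear: go right to lily.
    At lily: no left child.
    Visit lily.
    At lily: go right to bay.
      bay is a leaf — visit bay.
Visit moss.
At moss: go right to ivy.
  At ivy: go left to daisy.
    At daisy: go left to sage.
      sage is a leaf — visit sage.
    Visit daisy.
    At daisy: no right child.
  Visit ivy.
  At ivy: go right to rye.
    At rye: go left to elm.
      elm is a leaf — visit elm.
    Visit rye.
    At rye: go right to aster.
      aster is a leaf — visit aster.
Full in-order sequence: tulip, poppy, cedar, plum, pear, lily, bay, moss, sage, daisy, ivy, elm, rye, aster.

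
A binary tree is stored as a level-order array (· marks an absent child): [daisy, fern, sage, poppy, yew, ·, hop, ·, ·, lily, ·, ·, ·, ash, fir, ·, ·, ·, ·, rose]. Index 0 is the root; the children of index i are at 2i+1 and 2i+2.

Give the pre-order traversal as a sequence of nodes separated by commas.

Pre-order visits the node, then its left subtree, then its right subtree.
Visit daisy.
At daisy: go left to fern.
  Visit fern.
  At fern: go left to poppy.
    poppy is a leaf — visit poppy.
  At fern: go right to yew.
    Visit yew.
    At yew: go left to lily.
      Visit lily.
      At lily: go left to rose.
        rose is a leaf — visit rose.
      At lily: no right child.
    At yew: no right child.
At daisy: go right to sage.
  Visit sage.
  At sage: no left child.
  At sage: go right to hop.
    Visit hop.
    At hop: go left to ash.
      ash is a leaf — visit ash.
    At hop: go right to fir.
      fir is a leaf — visit fir.

daisy, fern, poppy, yew, lily, rose, sage, hop, ash, fir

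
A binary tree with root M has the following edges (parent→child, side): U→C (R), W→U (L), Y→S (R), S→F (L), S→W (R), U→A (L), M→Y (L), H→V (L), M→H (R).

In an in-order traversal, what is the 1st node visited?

Y

In-order visits the left subtree, then the node, then the right subtree.
At M: go left to Y.
  At Y: no left child.
  Visit Y.
  At Y: go right to S.
    At S: go left to F.
      F is a leaf — visit F.
    Visit S.
    At S: go right to W.
      At W: go left to U.
        At U: go left to A.
          A is a leaf — visit A.
        Visit U.
        At U: go right to C.
          C is a leaf — visit C.
      Visit W.
      At W: no right child.
Visit M.
At M: go right to H.
  At H: go left to V.
    V is a leaf — visit V.
  Visit H.
  At H: no right child.
Full in-order sequence: Y, F, S, A, U, C, W, M, V, H.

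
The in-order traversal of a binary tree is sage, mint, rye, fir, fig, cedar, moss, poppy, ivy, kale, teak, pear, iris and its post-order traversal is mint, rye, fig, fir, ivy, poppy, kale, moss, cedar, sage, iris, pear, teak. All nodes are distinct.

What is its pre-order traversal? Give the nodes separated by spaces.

The last element of post-order is the root; it splits in-order into left and right subtrees.
Root teak: left subtree has 10 nodes {sage, mint, rye, fir, fig, cedar, moss, poppy, ivy, kale}, right has 2 {pear, iris}.
  Root sage: left subtree has 0 nodes { }, right has 9 {mint, rye, fir, fig, cedar, moss, poppy, ivy, kale}.
    Root cedar: left subtree has 4 nodes {mint, rye, fir, fig}, right has 4 {moss, poppy, ivy, kale}.
      Root fir: left subtree has 2 nodes {mint, rye}, right has 1 {fig}.
        Root rye: left subtree has 1 node {mint}, right has 0 { }.
      Root moss: left subtree has 0 nodes { }, right has 3 {poppy, ivy, kale}.
        Root kale: left subtree has 2 nodes {poppy, ivy}, right has 0 { }.
          Root poppy: left subtree has 0 nodes { }, right has 1 {ivy}.
  Root pear: left subtree has 0 nodes { }, right has 1 {iris}.

teak sage cedar fir rye mint fig moss kale poppy ivy pear iris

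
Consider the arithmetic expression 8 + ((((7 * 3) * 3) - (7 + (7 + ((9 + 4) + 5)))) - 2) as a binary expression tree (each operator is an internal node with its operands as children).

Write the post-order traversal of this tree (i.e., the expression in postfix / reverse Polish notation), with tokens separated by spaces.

8 7 3 * 3 * 7 7 9 4 + 5 + + + - 2 - +

Post-order on an expression tree gives postfix notation: for each operator, emit left operand, right operand, then the operator.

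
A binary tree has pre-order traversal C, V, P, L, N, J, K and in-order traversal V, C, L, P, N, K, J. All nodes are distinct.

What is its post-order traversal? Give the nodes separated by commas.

The first element of pre-order is the root; it splits in-order into left and right subtrees.
Root C: left subtree has 1 node {V}, right has 5 {L, P, N, K, J}.
  Root P: left subtree has 1 node {L}, right has 3 {N, K, J}.
    Root N: left subtree has 0 nodes { }, right has 2 {K, J}.
      Root J: left subtree has 1 node {K}, right has 0 { }.

V, L, K, J, N, P, C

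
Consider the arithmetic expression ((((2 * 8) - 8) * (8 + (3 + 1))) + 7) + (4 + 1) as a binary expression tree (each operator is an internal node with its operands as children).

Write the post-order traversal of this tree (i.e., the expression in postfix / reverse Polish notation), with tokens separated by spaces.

2 8 * 8 - 8 3 1 + + * 7 + 4 1 + +

Post-order on an expression tree gives postfix notation: for each operator, emit left operand, right operand, then the operator.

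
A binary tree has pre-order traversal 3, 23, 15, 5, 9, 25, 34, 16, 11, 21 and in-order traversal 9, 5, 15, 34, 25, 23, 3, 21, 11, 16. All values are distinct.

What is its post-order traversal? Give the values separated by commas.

9, 5, 34, 25, 15, 23, 21, 11, 16, 3

The first element of pre-order is the root; it splits in-order into left and right subtrees.
Root 3: left subtree has 6 nodes {9, 5, 15, 34, 25, 23}, right has 3 {21, 11, 16}.
  Root 23: left subtree has 5 nodes {9, 5, 15, 34, 25}, right has 0 { }.
    Root 15: left subtree has 2 nodes {9, 5}, right has 2 {34, 25}.
      Root 5: left subtree has 1 node {9}, right has 0 { }.
      Root 25: left subtree has 1 node {34}, right has 0 { }.
  Root 16: left subtree has 2 nodes {21, 11}, right has 0 { }.
    Root 11: left subtree has 1 node {21}, right has 0 { }.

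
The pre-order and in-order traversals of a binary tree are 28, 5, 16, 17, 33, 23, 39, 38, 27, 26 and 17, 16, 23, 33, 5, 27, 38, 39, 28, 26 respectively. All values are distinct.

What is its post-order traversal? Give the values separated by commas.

17, 23, 33, 16, 27, 38, 39, 5, 26, 28

The first element of pre-order is the root; it splits in-order into left and right subtrees.
Root 28: left subtree has 8 nodes {17, 16, 23, 33, 5, 27, 38, 39}, right has 1 {26}.
  Root 5: left subtree has 4 nodes {17, 16, 23, 33}, right has 3 {27, 38, 39}.
    Root 16: left subtree has 1 node {17}, right has 2 {23, 33}.
      Root 33: left subtree has 1 node {23}, right has 0 { }.
    Root 39: left subtree has 2 nodes {27, 38}, right has 0 { }.
      Root 38: left subtree has 1 node {27}, right has 0 { }.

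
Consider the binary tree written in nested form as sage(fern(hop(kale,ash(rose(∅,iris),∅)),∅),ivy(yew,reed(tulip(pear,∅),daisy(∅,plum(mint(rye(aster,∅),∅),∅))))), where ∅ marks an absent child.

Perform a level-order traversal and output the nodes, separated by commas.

Level-order visits nodes level by level from the root, left to right within each level.
Level 0: sage
Level 1: fern, ivy
Level 2: hop, yew, reed
Level 3: kale, ash, tulip, daisy
Level 4: rose, pear, plum
Level 5: iris, mint
Level 6: rye
Level 7: aster

sage, fern, ivy, hop, yew, reed, kale, ash, tulip, daisy, rose, pear, plum, iris, mint, rye, aster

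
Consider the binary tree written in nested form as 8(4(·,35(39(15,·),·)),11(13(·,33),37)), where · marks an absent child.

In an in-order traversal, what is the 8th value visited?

11

In-order visits the left subtree, then the node, then the right subtree.
At 8: go left to 4.
  At 4: no left child.
  Visit 4.
  At 4: go right to 35.
    At 35: go left to 39.
      At 39: go left to 15.
        15 is a leaf — visit 15.
      Visit 39.
      At 39: no right child.
    Visit 35.
    At 35: no right child.
Visit 8.
At 8: go right to 11.
  At 11: go left to 13.
    At 13: no left child.
    Visit 13.
    At 13: go right to 33.
      33 is a leaf — visit 33.
  Visit 11.
  At 11: go right to 37.
    37 is a leaf — visit 37.
Full in-order sequence: 4, 15, 39, 35, 8, 13, 33, 11, 37.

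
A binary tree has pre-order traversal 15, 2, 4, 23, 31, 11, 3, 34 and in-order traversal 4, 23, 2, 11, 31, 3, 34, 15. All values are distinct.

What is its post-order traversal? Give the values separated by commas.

23, 4, 11, 34, 3, 31, 2, 15

The first element of pre-order is the root; it splits in-order into left and right subtrees.
Root 15: left subtree has 7 nodes {4, 23, 2, 11, 31, 3, 34}, right has 0 { }.
  Root 2: left subtree has 2 nodes {4, 23}, right has 4 {11, 31, 3, 34}.
    Root 4: left subtree has 0 nodes { }, right has 1 {23}.
    Root 31: left subtree has 1 node {11}, right has 2 {3, 34}.
      Root 3: left subtree has 0 nodes { }, right has 1 {34}.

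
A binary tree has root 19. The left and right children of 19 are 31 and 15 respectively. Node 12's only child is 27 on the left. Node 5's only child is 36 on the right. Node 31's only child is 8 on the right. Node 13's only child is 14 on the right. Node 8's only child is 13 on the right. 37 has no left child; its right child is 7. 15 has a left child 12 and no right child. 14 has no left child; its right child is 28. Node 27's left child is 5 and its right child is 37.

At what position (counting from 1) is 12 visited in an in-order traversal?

12

In-order visits the left subtree, then the node, then the right subtree.
At 19: go left to 31.
  At 31: no left child.
  Visit 31.
  At 31: go right to 8.
    At 8: no left child.
    Visit 8.
    At 8: go right to 13.
      At 13: no left child.
      Visit 13.
      At 13: go right to 14.
        At 14: no left child.
        Visit 14.
        At 14: go right to 28.
          28 is a leaf — visit 28.
Visit 19.
At 19: go right to 15.
  At 15: go left to 12.
    At 12: go left to 27.
      At 27: go left to 5.
        At 5: no left child.
        Visit 5.
        At 5: go right to 36.
          36 is a leaf — visit 36.
      Visit 27.
      At 27: go right to 37.
        At 37: no left child.
        Visit 37.
        At 37: go right to 7.
          7 is a leaf — visit 7.
    Visit 12.
    At 12: no right child.
  Visit 15.
  At 15: no right child.
Full in-order sequence: 31, 8, 13, 14, 28, 19, 5, 36, 27, 37, 7, 12, 15.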